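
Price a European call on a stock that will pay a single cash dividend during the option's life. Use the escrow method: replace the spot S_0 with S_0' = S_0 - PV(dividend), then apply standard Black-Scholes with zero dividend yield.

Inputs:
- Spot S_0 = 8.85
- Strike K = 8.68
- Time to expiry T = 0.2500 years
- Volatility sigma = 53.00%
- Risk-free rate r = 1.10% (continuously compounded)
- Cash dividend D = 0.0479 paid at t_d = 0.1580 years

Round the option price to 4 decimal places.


Answer: Price = 0.9950

Derivation:
PV(D) = D * exp(-r * t_d) = 0.0479 * 0.99826351 = 0.04781682
S_0' = S_0 - PV(D) = 8.8500 - 0.04781682 = 8.80218318
d1 = (ln(S_0'/K) + (r + sigma^2/2)*T) / (sigma*sqrt(T)) = 0.19562547
d2 = d1 - sigma*sqrt(T) = -0.06937453
exp(-rT) = 0.99725378
N(d1) = 0.57754834; N(d2) = 0.47234575
C = S_0' * N(d1) - K * exp(-rT) * N(d2) = 8.80218318 * 0.57754834 - 8.6800 * 0.99725378 * 0.47234575 = 0.9950


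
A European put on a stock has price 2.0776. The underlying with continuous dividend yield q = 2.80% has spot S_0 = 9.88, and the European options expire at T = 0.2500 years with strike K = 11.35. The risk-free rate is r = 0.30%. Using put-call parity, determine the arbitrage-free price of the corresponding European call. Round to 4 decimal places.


Put-call parity: C - P = S_0 * exp(-qT) - K * exp(-rT).
S_0 * exp(-qT) = 9.8800 * 0.99302444 = 9.81108150
K * exp(-rT) = 11.3500 * 0.99925028 = 11.34149069
C = P + S*exp(-qT) - K*exp(-rT)
C = 2.0776 + 9.81108150 - 11.34149069 = 0.5472

Answer: Call price = 0.5472


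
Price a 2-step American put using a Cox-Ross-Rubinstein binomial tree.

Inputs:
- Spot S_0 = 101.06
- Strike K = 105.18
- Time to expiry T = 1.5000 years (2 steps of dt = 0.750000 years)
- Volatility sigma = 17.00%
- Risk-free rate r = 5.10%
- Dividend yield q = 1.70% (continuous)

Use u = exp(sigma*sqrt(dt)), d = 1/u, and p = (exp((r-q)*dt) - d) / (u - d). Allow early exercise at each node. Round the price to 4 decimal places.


Answer: Price = V(0,0) = 8.7095

Derivation:
dt = T/N = 0.750000
u = exp(sigma*sqrt(dt)) = 1.158614; d = 1/u = 0.863100
p = (exp((r-q)*dt) - d) / (u - d) = 0.550660
Discount per step: exp(-r*dt) = 0.962472
Stock lattice S(k, i) with i counting down-moves:
  k=0: S(0,0) = 101.0600
  k=1: S(1,0) = 117.0895; S(1,1) = 87.2249
  k=2: S(2,0) = 135.6615; S(2,1) = 101.0600; S(2,2) = 75.2839
Terminal payoffs V(N, i) = max(K - S_T, 0):
  V(2,0) = 0.000000; V(2,1) = 4.120000; V(2,2) = 29.896140
Backward induction: V(k, i) = exp(-r*dt) * [p * V(k+1, i) + (1-p) * V(k+1, i+1)]; then take max(V_cont, immediate exercise) for American.
  V(1,0) = exp(-r*dt) * [p*0.000000 + (1-p)*4.120000] = 1.781805; exercise = 0.000000; V(1,0) = max -> 1.781805
  V(1,1) = exp(-r*dt) * [p*4.120000 + (1-p)*29.896140] = 15.112973; exercise = 17.955079; V(1,1) = max -> 17.955079
  V(0,0) = exp(-r*dt) * [p*1.781805 + (1-p)*17.955079] = 8.709506; exercise = 4.120000; V(0,0) = max -> 8.709506


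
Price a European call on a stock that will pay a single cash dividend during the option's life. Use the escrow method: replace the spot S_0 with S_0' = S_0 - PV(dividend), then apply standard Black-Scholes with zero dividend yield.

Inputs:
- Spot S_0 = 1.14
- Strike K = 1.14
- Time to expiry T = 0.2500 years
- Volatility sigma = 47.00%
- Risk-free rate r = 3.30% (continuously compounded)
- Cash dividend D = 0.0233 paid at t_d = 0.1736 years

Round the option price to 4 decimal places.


Answer: Price = 0.0984

Derivation:
PV(D) = D * exp(-r * t_d) = 0.0233 * 0.99428758 = 0.02316690
S_0' = S_0 - PV(D) = 1.1400 - 0.02316690 = 1.11683310
d1 = (ln(S_0'/K) + (r + sigma^2/2)*T) / (sigma*sqrt(T)) = 0.06523969
d2 = d1 - sigma*sqrt(T) = -0.16976031
exp(-rT) = 0.99178394
N(d1) = 0.52600842; N(d2) = 0.43259932
C = S_0' * N(d1) - K * exp(-rT) * N(d2) = 1.11683310 * 0.52600842 - 1.1400 * 0.99178394 * 0.43259932 = 0.0984


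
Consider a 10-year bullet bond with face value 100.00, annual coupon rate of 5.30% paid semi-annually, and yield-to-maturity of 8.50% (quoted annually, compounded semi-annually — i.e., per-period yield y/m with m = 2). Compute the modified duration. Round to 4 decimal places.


Coupon per period c = face * coupon_rate / m = 2.650000
Periods per year m = 2; per-period yield y/m = 0.042500
Number of cashflows N = 20
Cashflows (t years, CF_t, discount factor 1/(1+y/m)^(m*t), PV):
  t = 0.5000: CF_t = 2.650000, DF = 0.959233, PV = 2.541966
  t = 1.0000: CF_t = 2.650000, DF = 0.920127, PV = 2.438337
  t = 1.5000: CF_t = 2.650000, DF = 0.882616, PV = 2.338932
  t = 2.0000: CF_t = 2.650000, DF = 0.846634, PV = 2.243580
  t = 2.5000: CF_t = 2.650000, DF = 0.812119, PV = 2.152115
  t = 3.0000: CF_t = 2.650000, DF = 0.779011, PV = 2.064379
  t = 3.5000: CF_t = 2.650000, DF = 0.747253, PV = 1.980220
  t = 4.0000: CF_t = 2.650000, DF = 0.716789, PV = 1.899492
  t = 4.5000: CF_t = 2.650000, DF = 0.687568, PV = 1.822054
  t = 5.0000: CF_t = 2.650000, DF = 0.659537, PV = 1.747774
  t = 5.5000: CF_t = 2.650000, DF = 0.632650, PV = 1.676522
  t = 6.0000: CF_t = 2.650000, DF = 0.606858, PV = 1.608174
  t = 6.5000: CF_t = 2.650000, DF = 0.582118, PV = 1.542613
  t = 7.0000: CF_t = 2.650000, DF = 0.558387, PV = 1.479725
  t = 7.5000: CF_t = 2.650000, DF = 0.535623, PV = 1.419400
  t = 8.0000: CF_t = 2.650000, DF = 0.513787, PV = 1.361535
  t = 8.5000: CF_t = 2.650000, DF = 0.492841, PV = 1.306029
  t = 9.0000: CF_t = 2.650000, DF = 0.472749, PV = 1.252786
  t = 9.5000: CF_t = 2.650000, DF = 0.453477, PV = 1.201713
  t = 10.0000: CF_t = 102.650000, DF = 0.434989, PV = 44.651667
Price P = sum_t PV_t = 78.729015
First compute Macaulay numerator sum_t t * PV_t:
  t * PV_t at t = 0.5000: 1.270983
  t * PV_t at t = 1.0000: 2.438337
  t * PV_t at t = 1.5000: 3.508399
  t * PV_t at t = 2.0000: 4.487161
  t * PV_t at t = 2.5000: 5.380289
  t * PV_t at t = 3.0000: 6.193138
  t * PV_t at t = 3.5000: 6.930770
  t * PV_t at t = 4.0000: 7.597966
  t * PV_t at t = 4.5000: 8.199244
  t * PV_t at t = 5.0000: 8.738869
  t * PV_t at t = 5.5000: 9.220869
  t * PV_t at t = 6.0000: 9.649046
  t * PV_t at t = 6.5000: 10.026986
  t * PV_t at t = 7.0000: 10.358074
  t * PV_t at t = 7.5000: 10.645503
  t * PV_t at t = 8.0000: 10.892281
  t * PV_t at t = 8.5000: 11.101246
  t * PV_t at t = 9.0000: 11.275070
  t * PV_t at t = 9.5000: 11.416271
  t * PV_t at t = 10.0000: 446.516674
Macaulay duration D = 595.847175 / 78.729015 = 7.568330
Modified duration = D / (1 + y/m) = 7.568330 / (1 + 0.042500) = 7.259789

Answer: Modified duration = 7.2598


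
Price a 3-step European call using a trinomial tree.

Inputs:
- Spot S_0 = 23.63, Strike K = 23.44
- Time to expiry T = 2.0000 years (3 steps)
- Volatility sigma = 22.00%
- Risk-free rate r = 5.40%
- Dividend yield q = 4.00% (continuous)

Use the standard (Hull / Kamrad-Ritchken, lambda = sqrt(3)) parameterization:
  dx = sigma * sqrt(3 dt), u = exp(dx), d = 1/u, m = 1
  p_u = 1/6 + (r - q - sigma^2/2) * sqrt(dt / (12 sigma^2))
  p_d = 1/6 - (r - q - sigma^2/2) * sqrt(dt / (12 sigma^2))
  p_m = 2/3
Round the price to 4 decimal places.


dt = T/N = 0.666667; dx = sigma*sqrt(3*dt) = 0.311127
u = exp(dx) = 1.364963; d = 1/u = 0.732621
p_u = 0.155739, p_m = 0.666667, p_d = 0.177595
Discount per step: exp(-r*dt) = 0.964640
Stock lattice S(k, j) with j the centered position index:
  k=0: S(0,+0) = 23.6300
  k=1: S(1,-1) = 17.3118; S(1,+0) = 23.6300; S(1,+1) = 32.2541
  k=2: S(2,-2) = 12.6830; S(2,-1) = 17.3118; S(2,+0) = 23.6300; S(2,+1) = 32.2541; S(2,+2) = 44.0256
  k=3: S(3,-3) = 9.2918; S(3,-2) = 12.6830; S(3,-1) = 17.3118; S(3,+0) = 23.6300; S(3,+1) = 32.2541; S(3,+2) = 44.0256; S(3,+3) = 60.0933
Terminal payoffs V(N, j) = max(S_T - K, 0):
  V(3,-3) = 0.000000; V(3,-2) = 0.000000; V(3,-1) = 0.000000; V(3,+0) = 0.190000; V(3,+1) = 8.814065; V(3,+2) = 20.585590; V(3,+3) = 36.653281
Backward induction: V(k, j) = exp(-r*dt) * [p_u * V(k+1, j+1) + p_m * V(k+1, j) + p_d * V(k+1, j-1)]
  V(2,-2) = exp(-r*dt) * [p_u*0.000000 + p_m*0.000000 + p_d*0.000000] = 0.000000
  V(2,-1) = exp(-r*dt) * [p_u*0.190000 + p_m*0.000000 + p_d*0.000000] = 0.028544
  V(2,+0) = exp(-r*dt) * [p_u*8.814065 + p_m*0.190000 + p_d*0.000000] = 1.446340
  V(2,+1) = exp(-r*dt) * [p_u*20.585590 + p_m*8.814065 + p_d*0.190000] = 8.793428
  V(2,+2) = exp(-r*dt) * [p_u*36.653281 + p_m*20.585590 + p_d*8.814065] = 20.254929
  V(1,-1) = exp(-r*dt) * [p_u*1.446340 + p_m*0.028544 + p_d*0.000000] = 0.235643
  V(1,+0) = exp(-r*dt) * [p_u*8.793428 + p_m*1.446340 + p_d*0.028544] = 2.256074
  V(1,+1) = exp(-r*dt) * [p_u*20.254929 + p_m*8.793428 + p_d*1.446340] = 8.945710
  V(0,+0) = exp(-r*dt) * [p_u*8.945710 + p_m*2.256074 + p_d*0.235643] = 2.835166

Answer: Price = V(0,0) = 2.8352


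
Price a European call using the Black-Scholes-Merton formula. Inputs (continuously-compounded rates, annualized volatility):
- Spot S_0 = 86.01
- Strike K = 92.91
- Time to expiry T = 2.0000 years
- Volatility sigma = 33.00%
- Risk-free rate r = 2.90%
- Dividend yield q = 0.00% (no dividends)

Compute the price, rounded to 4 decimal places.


Answer: Price = 15.2040

Derivation:
d1 = (ln(S/K) + (r - q + 0.5*sigma^2) * T) / (sigma * sqrt(T)) = 0.19227366
d2 = d1 - sigma * sqrt(T) = -0.27441682
exp(-rT) = 0.94364995; exp(-qT) = 1.00000000
C = S_0 * exp(-qT) * N(d1) - K * exp(-rT) * N(d2)
N(d1) = 0.57623608; N(d2) = 0.39188216
C = 86.0100 * 1.00000000 * 0.57623608 - 92.9100 * 0.94364995 * 0.39188216 = 15.2040


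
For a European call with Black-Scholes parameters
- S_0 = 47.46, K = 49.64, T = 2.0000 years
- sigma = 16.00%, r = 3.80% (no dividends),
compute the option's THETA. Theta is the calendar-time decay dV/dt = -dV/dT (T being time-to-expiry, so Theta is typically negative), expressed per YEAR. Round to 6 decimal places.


Answer: Theta = -1.929022

Derivation:
d1 = 0.2505380560; d2 = 0.0242638860
phi(d1) = 0.3866160521; exp(-qT) = 1.0000000000; exp(-rT) = 0.9268162066
Theta = -S*exp(-qT)*phi(d1)*sigma/(2*sqrt(T)) - r*K*exp(-rT)*N(d2) + q*S*exp(-qT)*N(d1)
N(d1) = 0.5989143608; N(d2) = 0.5096789403; sqrt(T) = 1.4142135624
Term 1 = -47.4600 * 1.0000000000 * 0.3866160521 * 0.1600 / (2 * 1.4142135624) = -1.0379647499
Term 2 = -0.0380 * 49.6400 * 0.9268162066 * 0.5096789403 = -0.8910573932
Term 3 = 0 (no dividend yield, q = 0)
Theta = -1.0379647499 + (-0.8910573932) + (0.0000000000) = -1.929022


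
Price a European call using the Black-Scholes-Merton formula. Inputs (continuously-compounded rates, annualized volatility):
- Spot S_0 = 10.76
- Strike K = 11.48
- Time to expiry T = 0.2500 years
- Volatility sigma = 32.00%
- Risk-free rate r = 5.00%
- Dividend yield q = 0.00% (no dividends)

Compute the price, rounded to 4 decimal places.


d1 = (ln(S/K) + (r - q + 0.5*sigma^2) * T) / (sigma * sqrt(T)) = -0.24669273
d2 = d1 - sigma * sqrt(T) = -0.40669273
exp(-rT) = 0.98757780; exp(-qT) = 1.00000000
C = S_0 * exp(-qT) * N(d1) - K * exp(-rT) * N(d2)
N(d1) = 0.40257302; N(d2) = 0.34211684
C = 10.7600 * 1.00000000 * 0.40257302 - 11.4800 * 0.98757780 * 0.34211684 = 0.4530

Answer: Price = 0.4530


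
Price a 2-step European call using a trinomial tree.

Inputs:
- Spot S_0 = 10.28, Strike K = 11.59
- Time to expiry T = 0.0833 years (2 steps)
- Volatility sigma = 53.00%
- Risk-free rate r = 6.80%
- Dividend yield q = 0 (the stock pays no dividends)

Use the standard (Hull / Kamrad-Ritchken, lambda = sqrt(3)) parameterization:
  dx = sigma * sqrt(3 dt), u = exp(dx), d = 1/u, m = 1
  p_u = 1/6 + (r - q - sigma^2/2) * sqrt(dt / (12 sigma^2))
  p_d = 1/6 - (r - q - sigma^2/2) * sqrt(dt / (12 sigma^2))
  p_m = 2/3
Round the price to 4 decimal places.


Answer: Price = V(0,0) = 0.2541

Derivation:
dt = T/N = 0.041650; dx = sigma*sqrt(3*dt) = 0.187346
u = exp(dx) = 1.206044; d = 1/u = 0.829157
p_u = 0.158613, p_m = 0.666667, p_d = 0.174720
Discount per step: exp(-r*dt) = 0.997172
Stock lattice S(k, j) with j the centered position index:
  k=0: S(0,+0) = 10.2800
  k=1: S(1,-1) = 8.5237; S(1,+0) = 10.2800; S(1,+1) = 12.3981
  k=2: S(2,-2) = 7.0675; S(2,-1) = 8.5237; S(2,+0) = 10.2800; S(2,+1) = 12.3981; S(2,+2) = 14.9527
Terminal payoffs V(N, j) = max(S_T - K, 0):
  V(2,-2) = 0.000000; V(2,-1) = 0.000000; V(2,+0) = 0.000000; V(2,+1) = 0.808135; V(2,+2) = 3.362700
Backward induction: V(k, j) = exp(-r*dt) * [p_u * V(k+1, j+1) + p_m * V(k+1, j) + p_d * V(k+1, j-1)]
  V(1,-1) = exp(-r*dt) * [p_u*0.000000 + p_m*0.000000 + p_d*0.000000] = 0.000000
  V(1,+0) = exp(-r*dt) * [p_u*0.808135 + p_m*0.000000 + p_d*0.000000] = 0.127818
  V(1,+1) = exp(-r*dt) * [p_u*3.362700 + p_m*0.808135 + p_d*0.000000] = 1.069093
  V(0,+0) = exp(-r*dt) * [p_u*1.069093 + p_m*0.127818 + p_d*0.000000] = 0.254064


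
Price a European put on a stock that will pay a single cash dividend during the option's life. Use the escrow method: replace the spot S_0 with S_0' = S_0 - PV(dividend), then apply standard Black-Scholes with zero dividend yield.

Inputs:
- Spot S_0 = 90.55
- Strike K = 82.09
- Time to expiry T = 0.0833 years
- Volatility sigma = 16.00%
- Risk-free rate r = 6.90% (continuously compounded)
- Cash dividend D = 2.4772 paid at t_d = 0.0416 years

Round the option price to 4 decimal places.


PV(D) = D * exp(-r * t_d) = 2.4772 * 0.99713372 = 2.47009964
S_0' = S_0 - PV(D) = 90.5500 - 2.47009964 = 88.07990036
d1 = (ln(S_0'/K) + (r + sigma^2/2)*T) / (sigma*sqrt(T)) = 1.67267498
d2 = d1 - sigma*sqrt(T) = 1.62649619
exp(-rT) = 0.99426879
N(-d1) = 0.04719565; N(-d2) = 0.05192207
P = K * exp(-rT) * N(-d2) - S_0' * N(-d1) = 82.0900 * 0.99426879 * 0.05192207 - 88.07990036 * 0.04719565 = 0.0809

Answer: Price = 0.0809


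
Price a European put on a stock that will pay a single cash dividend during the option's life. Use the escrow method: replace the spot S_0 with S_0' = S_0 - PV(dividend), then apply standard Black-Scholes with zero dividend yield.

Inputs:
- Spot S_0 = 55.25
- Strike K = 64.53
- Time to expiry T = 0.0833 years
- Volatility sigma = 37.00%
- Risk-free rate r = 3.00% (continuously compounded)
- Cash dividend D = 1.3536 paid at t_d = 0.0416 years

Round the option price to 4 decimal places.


Answer: Price = 10.5967

Derivation:
PV(D) = D * exp(-r * t_d) = 1.3536 * 0.99875278 = 1.35191176
S_0' = S_0 - PV(D) = 55.2500 - 1.35191176 = 53.89808824
d1 = (ln(S_0'/K) + (r + sigma^2/2)*T) / (sigma*sqrt(T)) = -1.60910999
d2 = d1 - sigma*sqrt(T) = -1.71589842
exp(-rT) = 0.99750412
N(-d1) = 0.94620385; N(-d2) = 0.95690968
P = K * exp(-rT) * N(-d2) - S_0' * N(-d1) = 64.5300 * 0.99750412 * 0.95690968 - 53.89808824 * 0.94620385 = 10.5967


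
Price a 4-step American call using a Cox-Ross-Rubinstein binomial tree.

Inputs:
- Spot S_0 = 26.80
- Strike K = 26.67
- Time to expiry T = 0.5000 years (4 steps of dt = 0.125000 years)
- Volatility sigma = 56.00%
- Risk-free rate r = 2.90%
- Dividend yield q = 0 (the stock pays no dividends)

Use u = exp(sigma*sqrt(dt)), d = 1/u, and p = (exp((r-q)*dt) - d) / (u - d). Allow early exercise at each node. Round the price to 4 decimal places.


Answer: Price = V(0,0) = 4.2009

Derivation:
dt = T/N = 0.125000
u = exp(sigma*sqrt(dt)) = 1.218950; d = 1/u = 0.820378
p = (exp((r-q)*dt) - d) / (u - d) = 0.459775
Discount per step: exp(-r*dt) = 0.996382
Stock lattice S(k, i) with i counting down-moves:
  k=0: S(0,0) = 26.8000
  k=1: S(1,0) = 32.6679; S(1,1) = 21.9861
  k=2: S(2,0) = 39.8205; S(2,1) = 26.8000; S(2,2) = 18.0369
  k=3: S(3,0) = 48.5392; S(3,1) = 32.6679; S(3,2) = 21.9861; S(3,3) = 14.7971
  k=4: S(4,0) = 59.1669; S(4,1) = 39.8205; S(4,2) = 26.8000; S(4,3) = 18.0369; S(4,4) = 12.1392
Terminal payoffs V(N, i) = max(S_T - K, 0):
  V(4,0) = 32.496854; V(4,1) = 13.150493; V(4,2) = 0.130000; V(4,3) = 0.000000; V(4,4) = 0.000000
Backward induction: V(k, i) = exp(-r*dt) * [p * V(k+1, i) + (1-p) * V(k+1, i+1)]; then take max(V_cont, immediate exercise) for American.
  V(3,0) = exp(-r*dt) * [p*32.496854 + (1-p)*13.150493] = 21.965697; exercise = 21.869193; V(3,0) = max -> 21.965697
  V(3,1) = exp(-r*dt) * [p*13.150493 + (1-p)*0.130000] = 6.094366; exercise = 5.997862; V(3,1) = max -> 6.094366
  V(3,2) = exp(-r*dt) * [p*0.130000 + (1-p)*0.000000] = 0.059554; exercise = 0.000000; V(3,2) = max -> 0.059554
  V(3,3) = exp(-r*dt) * [p*0.000000 + (1-p)*0.000000] = 0.000000; exercise = 0.000000; V(3,3) = max -> 0.000000
  V(2,0) = exp(-r*dt) * [p*21.965697 + (1-p)*6.094366] = 13.343151; exercise = 13.150493; V(2,0) = max -> 13.343151
  V(2,1) = exp(-r*dt) * [p*6.094366 + (1-p)*0.059554] = 2.823955; exercise = 0.130000; V(2,1) = max -> 2.823955
  V(2,2) = exp(-r*dt) * [p*0.059554 + (1-p)*0.000000] = 0.027283; exercise = 0.000000; V(2,2) = max -> 0.027283
  V(1,0) = exp(-r*dt) * [p*13.343151 + (1-p)*2.823955] = 7.632700; exercise = 5.997862; V(1,0) = max -> 7.632700
  V(1,1) = exp(-r*dt) * [p*2.823955 + (1-p)*0.027283] = 1.308371; exercise = 0.000000; V(1,1) = max -> 1.308371
  V(0,0) = exp(-r*dt) * [p*7.632700 + (1-p)*1.308371] = 4.200884; exercise = 0.130000; V(0,0) = max -> 4.200884


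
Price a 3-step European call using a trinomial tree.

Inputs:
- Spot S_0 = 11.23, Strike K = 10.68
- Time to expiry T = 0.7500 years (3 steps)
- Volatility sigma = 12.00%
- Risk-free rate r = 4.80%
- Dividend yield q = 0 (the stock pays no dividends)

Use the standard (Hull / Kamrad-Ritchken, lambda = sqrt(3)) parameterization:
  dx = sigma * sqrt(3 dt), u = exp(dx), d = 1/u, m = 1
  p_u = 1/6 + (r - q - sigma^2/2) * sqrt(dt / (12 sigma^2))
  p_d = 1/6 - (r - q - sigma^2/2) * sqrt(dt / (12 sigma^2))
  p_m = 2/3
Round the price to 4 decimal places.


dt = T/N = 0.250000; dx = sigma*sqrt(3*dt) = 0.103923
u = exp(dx) = 1.109515; d = 1/u = 0.901295
p_u = 0.215741, p_m = 0.666667, p_d = 0.117592
Discount per step: exp(-r*dt) = 0.988072
Stock lattice S(k, j) with j the centered position index:
  k=0: S(0,+0) = 11.2300
  k=1: S(1,-1) = 10.1215; S(1,+0) = 11.2300; S(1,+1) = 12.4599
  k=2: S(2,-2) = 9.1225; S(2,-1) = 10.1215; S(2,+0) = 11.2300; S(2,+1) = 12.4599; S(2,+2) = 13.8244
  k=3: S(3,-3) = 8.2221; S(3,-2) = 9.1225; S(3,-1) = 10.1215; S(3,+0) = 11.2300; S(3,+1) = 12.4599; S(3,+2) = 13.8244; S(3,+3) = 15.3384
Terminal payoffs V(N, j) = max(S_T - K, 0):
  V(3,-3) = 0.000000; V(3,-2) = 0.000000; V(3,-1) = 0.000000; V(3,+0) = 0.550000; V(3,+1) = 1.779854; V(3,+2) = 3.144396; V(3,+3) = 4.658376
Backward induction: V(k, j) = exp(-r*dt) * [p_u * V(k+1, j+1) + p_m * V(k+1, j) + p_d * V(k+1, j-1)]
  V(2,-2) = exp(-r*dt) * [p_u*0.000000 + p_m*0.000000 + p_d*0.000000] = 0.000000
  V(2,-1) = exp(-r*dt) * [p_u*0.550000 + p_m*0.000000 + p_d*0.000000] = 0.117242
  V(2,+0) = exp(-r*dt) * [p_u*1.779854 + p_m*0.550000 + p_d*0.000000] = 0.741701
  V(2,+1) = exp(-r*dt) * [p_u*3.144396 + p_m*1.779854 + p_d*0.550000] = 1.906605
  V(2,+2) = exp(-r*dt) * [p_u*4.658376 + p_m*3.144396 + p_d*1.779854] = 3.271076
  V(1,-1) = exp(-r*dt) * [p_u*0.741701 + p_m*0.117242 + p_d*0.000000] = 0.235336
  V(1,+0) = exp(-r*dt) * [p_u*1.906605 + p_m*0.741701 + p_d*0.117242] = 0.908619
  V(1,+1) = exp(-r*dt) * [p_u*3.271076 + p_m*1.906605 + p_d*0.741701] = 2.039374
  V(0,+0) = exp(-r*dt) * [p_u*2.039374 + p_m*0.908619 + p_d*0.235336] = 1.060593

Answer: Price = V(0,0) = 1.0606


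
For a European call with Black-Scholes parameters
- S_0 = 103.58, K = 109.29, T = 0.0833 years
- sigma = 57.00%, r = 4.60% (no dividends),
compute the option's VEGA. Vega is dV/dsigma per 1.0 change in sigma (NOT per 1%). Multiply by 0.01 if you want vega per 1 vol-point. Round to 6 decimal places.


d1 = -0.2206329785; d2 = -0.3851448930
phi(d1) = 0.3893494581; exp(-qT) = 1.0000000000; exp(-rT) = 0.9961755320
Vega = S * exp(-qT) * phi(d1) * sqrt(T) = 103.5800 * 1.0000000000 * 0.3893494581 * 0.2886173938 = 11.639598

Answer: Vega = 11.639598


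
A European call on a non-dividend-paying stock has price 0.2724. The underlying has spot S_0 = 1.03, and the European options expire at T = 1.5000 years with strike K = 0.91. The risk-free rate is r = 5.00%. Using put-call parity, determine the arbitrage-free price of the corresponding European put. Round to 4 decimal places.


Put-call parity: C - P = S_0 * exp(-qT) - K * exp(-rT).
S_0 * exp(-qT) = 1.0300 * 1.00000000 = 1.03000000
K * exp(-rT) = 0.9100 * 0.92774349 = 0.84424657
P = C - S*exp(-qT) + K*exp(-rT)
P = 0.2724 - 1.03000000 + 0.84424657 = 0.0866

Answer: Put price = 0.0866


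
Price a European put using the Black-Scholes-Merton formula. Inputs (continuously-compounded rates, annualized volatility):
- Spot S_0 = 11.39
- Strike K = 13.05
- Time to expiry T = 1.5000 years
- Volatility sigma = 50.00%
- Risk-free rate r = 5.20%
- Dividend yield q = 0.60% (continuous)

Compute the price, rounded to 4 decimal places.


Answer: Price = 3.2170

Derivation:
d1 = (ln(S/K) + (r - q + 0.5*sigma^2) * T) / (sigma * sqrt(T)) = 0.19669018
d2 = d1 - sigma * sqrt(T) = -0.41568226
exp(-rT) = 0.92496443; exp(-qT) = 0.99104038
P = K * exp(-rT) * N(-d2) - S_0 * exp(-qT) * N(-d1)
N(-d1) = 0.42203500; N(-d2) = 0.66117874
P = 13.0500 * 0.92496443 * 0.66117874 - 11.3900 * 0.99104038 * 0.42203500 = 3.2170


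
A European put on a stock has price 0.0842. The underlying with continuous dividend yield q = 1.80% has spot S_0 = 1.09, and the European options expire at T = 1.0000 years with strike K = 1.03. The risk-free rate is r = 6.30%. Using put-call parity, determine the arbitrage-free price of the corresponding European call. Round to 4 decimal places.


Put-call parity: C - P = S_0 * exp(-qT) - K * exp(-rT).
S_0 * exp(-qT) = 1.0900 * 0.98216103 = 1.07055553
K * exp(-rT) = 1.0300 * 0.93894347 = 0.96711178
C = P + S*exp(-qT) - K*exp(-rT)
C = 0.0842 + 1.07055553 - 0.96711178 = 0.1876

Answer: Call price = 0.1876


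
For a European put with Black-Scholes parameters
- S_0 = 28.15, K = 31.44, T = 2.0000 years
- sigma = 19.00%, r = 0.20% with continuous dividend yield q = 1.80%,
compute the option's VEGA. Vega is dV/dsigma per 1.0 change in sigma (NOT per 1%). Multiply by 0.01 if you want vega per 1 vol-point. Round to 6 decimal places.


d1 = -0.3961048920; d2 = -0.6648054689
phi(d1) = 0.3688415703; exp(-qT) = 0.9646402935; exp(-rT) = 0.9960079893
Vega = S * exp(-qT) * phi(d1) * sqrt(T) = 28.1500 * 0.9646402935 * 0.3688415703 * 1.4142135624 = 14.164416

Answer: Vega = 14.164416


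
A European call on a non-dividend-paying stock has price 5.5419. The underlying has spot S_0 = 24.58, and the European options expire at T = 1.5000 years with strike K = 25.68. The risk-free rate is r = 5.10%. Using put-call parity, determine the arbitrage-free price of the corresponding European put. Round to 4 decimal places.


Answer: Put price = 4.7506

Derivation:
Put-call parity: C - P = S_0 * exp(-qT) - K * exp(-rT).
S_0 * exp(-qT) = 24.5800 * 1.00000000 = 24.58000000
K * exp(-rT) = 25.6800 * 0.92635291 = 23.78874284
P = C - S*exp(-qT) + K*exp(-rT)
P = 5.5419 - 24.58000000 + 23.78874284 = 4.7506


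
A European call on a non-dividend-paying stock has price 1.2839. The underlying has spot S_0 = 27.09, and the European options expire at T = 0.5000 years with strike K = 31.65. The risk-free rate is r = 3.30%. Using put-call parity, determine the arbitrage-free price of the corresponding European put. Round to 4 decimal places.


Answer: Put price = 5.3260

Derivation:
Put-call parity: C - P = S_0 * exp(-qT) - K * exp(-rT).
S_0 * exp(-qT) = 27.0900 * 1.00000000 = 27.09000000
K * exp(-rT) = 31.6500 * 0.98363538 = 31.13205976
P = C - S*exp(-qT) + K*exp(-rT)
P = 1.2839 - 27.09000000 + 31.13205976 = 5.3260


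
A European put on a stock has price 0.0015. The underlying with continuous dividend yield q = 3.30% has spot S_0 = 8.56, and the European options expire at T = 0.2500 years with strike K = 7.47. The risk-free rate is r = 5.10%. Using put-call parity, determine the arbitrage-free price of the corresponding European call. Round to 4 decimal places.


Put-call parity: C - P = S_0 * exp(-qT) - K * exp(-rT).
S_0 * exp(-qT) = 8.5600 * 0.99178394 = 8.48967051
K * exp(-rT) = 7.4700 * 0.98733094 = 7.37536210
C = P + S*exp(-qT) - K*exp(-rT)
C = 0.0015 + 8.48967051 - 7.37536210 = 1.1158

Answer: Call price = 1.1158


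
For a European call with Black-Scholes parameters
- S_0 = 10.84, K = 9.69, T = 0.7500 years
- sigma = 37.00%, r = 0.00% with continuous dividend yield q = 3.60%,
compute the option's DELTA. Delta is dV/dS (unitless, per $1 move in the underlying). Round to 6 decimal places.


d1 = 0.4259474017; d2 = 0.1055180023
phi(d1) = 0.3643449746; exp(-qT) = 0.9733612415; exp(-rT) = 1.0000000000
N(d1) = 0.6649269133
Delta = exp(-qT) * N(d1) = 0.9733612415 * 0.6649269133 = 0.647214

Answer: Delta = 0.647214


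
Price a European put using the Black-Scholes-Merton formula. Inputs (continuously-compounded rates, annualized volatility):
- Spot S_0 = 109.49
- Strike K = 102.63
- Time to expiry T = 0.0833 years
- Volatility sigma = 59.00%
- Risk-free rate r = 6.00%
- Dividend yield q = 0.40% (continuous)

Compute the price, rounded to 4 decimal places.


Answer: Price = 4.0959

Derivation:
d1 = (ln(S/K) + (r - q + 0.5*sigma^2) * T) / (sigma * sqrt(T)) = 0.49250645
d2 = d1 - sigma * sqrt(T) = 0.32222219
exp(-rT) = 0.99501447; exp(-qT) = 0.99966686
P = K * exp(-rT) * N(-d2) - S_0 * exp(-qT) * N(-d1)
N(-d1) = 0.31118068; N(-d2) = 0.37364219
P = 102.6300 * 0.99501447 * 0.37364219 - 109.4900 * 0.99966686 * 0.31118068 = 4.0959


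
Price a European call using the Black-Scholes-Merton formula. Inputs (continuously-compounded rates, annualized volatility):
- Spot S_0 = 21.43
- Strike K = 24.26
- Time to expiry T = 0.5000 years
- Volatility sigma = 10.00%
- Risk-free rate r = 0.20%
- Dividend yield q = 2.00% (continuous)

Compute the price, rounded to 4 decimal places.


Answer: Price = 0.0186

Derivation:
d1 = (ln(S/K) + (r - q + 0.5*sigma^2) * T) / (sigma * sqrt(T)) = -1.84607329
d2 = d1 - sigma * sqrt(T) = -1.91678397
exp(-rT) = 0.99900050; exp(-qT) = 0.99004983
C = S_0 * exp(-qT) * N(d1) - K * exp(-rT) * N(d2)
N(d1) = 0.03244078; N(d2) = 0.02763269
C = 21.4300 * 0.99004983 * 0.03244078 - 24.2600 * 0.99900050 * 0.02763269 = 0.0186


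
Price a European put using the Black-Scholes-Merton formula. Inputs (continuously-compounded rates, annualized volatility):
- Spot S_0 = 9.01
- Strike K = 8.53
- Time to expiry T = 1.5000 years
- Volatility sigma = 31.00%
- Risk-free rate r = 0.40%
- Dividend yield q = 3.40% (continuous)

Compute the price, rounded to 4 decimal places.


Answer: Price = 1.2418

Derivation:
d1 = (ln(S/K) + (r - q + 0.5*sigma^2) * T) / (sigma * sqrt(T)) = 0.21550429
d2 = d1 - sigma * sqrt(T) = -0.16416662
exp(-rT) = 0.99401796; exp(-qT) = 0.95027867
P = K * exp(-rT) * N(-d2) - S_0 * exp(-qT) * N(-d1)
N(-d1) = 0.41468708; N(-d2) = 0.56520001
P = 8.5300 * 0.99401796 * 0.56520001 - 9.0100 * 0.95027867 * 0.41468708 = 1.2418


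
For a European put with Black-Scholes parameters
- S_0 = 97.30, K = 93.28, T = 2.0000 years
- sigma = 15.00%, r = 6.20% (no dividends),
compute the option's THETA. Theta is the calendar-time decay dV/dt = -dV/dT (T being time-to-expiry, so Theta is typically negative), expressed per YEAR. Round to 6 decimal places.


d1 = 0.8895085891; d2 = 0.6773765548
phi(d1) = 0.2685948152; exp(-qT) = 1.0000000000; exp(-rT) = 0.8833798409
Theta = -S*exp(-qT)*phi(d1)*sigma/(2*sqrt(T)) + r*K*exp(-rT)*N(-d2) - q*S*exp(-qT)*N(-d1)
N(-d1) = 0.1868649046; N(-d2) = 0.2490835349; sqrt(T) = 1.4142135624
Term 1 = -97.3000 * 1.0000000000 * 0.2685948152 * 0.1500 / (2 * 1.4142135624) = -1.3859792580
Term 2 = 0.0620 * 93.2800 * 0.8833798409 * 0.2490835349 = 1.2725437773
Term 3 = 0 (no dividend yield, q = 0)
Theta = -1.3859792580 + (1.2725437773) + (0.0000000000) = -0.113435

Answer: Theta = -0.113435


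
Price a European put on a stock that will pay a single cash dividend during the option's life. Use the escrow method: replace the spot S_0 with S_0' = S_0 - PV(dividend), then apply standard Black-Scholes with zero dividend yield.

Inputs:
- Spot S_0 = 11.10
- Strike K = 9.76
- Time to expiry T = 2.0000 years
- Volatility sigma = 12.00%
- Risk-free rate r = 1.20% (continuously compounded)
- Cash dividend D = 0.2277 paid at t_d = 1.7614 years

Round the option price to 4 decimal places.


Answer: Price = 0.2147

Derivation:
PV(D) = D * exp(-r * t_d) = 0.2277 * 0.97908502 = 0.22293766
S_0' = S_0 - PV(D) = 11.1000 - 0.22293766 = 10.87706234
d1 = (ln(S_0'/K) + (r + sigma^2/2)*T) / (sigma*sqrt(T)) = 0.86481398
d2 = d1 - sigma*sqrt(T) = 0.69510835
exp(-rT) = 0.97628571
N(-d1) = 0.19357045; N(-d2) = 0.24349370
P = K * exp(-rT) * N(-d2) - S_0' * N(-d1) = 9.7600 * 0.97628571 * 0.24349370 - 10.87706234 * 0.19357045 = 0.2147


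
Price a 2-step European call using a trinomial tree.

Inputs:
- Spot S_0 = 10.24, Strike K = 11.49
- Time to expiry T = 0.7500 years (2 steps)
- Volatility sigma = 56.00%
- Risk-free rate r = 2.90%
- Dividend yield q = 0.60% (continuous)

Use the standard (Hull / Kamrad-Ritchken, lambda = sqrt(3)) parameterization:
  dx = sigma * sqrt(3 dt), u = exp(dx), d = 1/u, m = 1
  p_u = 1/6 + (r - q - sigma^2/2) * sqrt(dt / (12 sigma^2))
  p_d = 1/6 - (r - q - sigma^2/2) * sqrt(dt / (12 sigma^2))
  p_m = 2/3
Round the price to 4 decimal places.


Answer: Price = V(0,0) = 1.4803

Derivation:
dt = T/N = 0.375000; dx = sigma*sqrt(3*dt) = 0.593970
u = exp(dx) = 1.811164; d = 1/u = 0.552131
p_u = 0.124430, p_m = 0.666667, p_d = 0.208904
Discount per step: exp(-r*dt) = 0.989184
Stock lattice S(k, j) with j the centered position index:
  k=0: S(0,+0) = 10.2400
  k=1: S(1,-1) = 5.6538; S(1,+0) = 10.2400; S(1,+1) = 18.5463
  k=2: S(2,-2) = 3.1217; S(2,-1) = 5.6538; S(2,+0) = 10.2400; S(2,+1) = 18.5463; S(2,+2) = 33.5904
Terminal payoffs V(N, j) = max(S_T - K, 0):
  V(2,-2) = 0.000000; V(2,-1) = 0.000000; V(2,+0) = 0.000000; V(2,+1) = 7.056319; V(2,+2) = 22.100424
Backward induction: V(k, j) = exp(-r*dt) * [p_u * V(k+1, j+1) + p_m * V(k+1, j) + p_d * V(k+1, j-1)]
  V(1,-1) = exp(-r*dt) * [p_u*0.000000 + p_m*0.000000 + p_d*0.000000] = 0.000000
  V(1,+0) = exp(-r*dt) * [p_u*7.056319 + p_m*0.000000 + p_d*0.000000] = 0.868519
  V(1,+1) = exp(-r*dt) * [p_u*22.100424 + p_m*7.056319 + p_d*0.000000] = 7.373536
  V(0,+0) = exp(-r*dt) * [p_u*7.373536 + p_m*0.868519 + p_d*0.000000] = 1.480313


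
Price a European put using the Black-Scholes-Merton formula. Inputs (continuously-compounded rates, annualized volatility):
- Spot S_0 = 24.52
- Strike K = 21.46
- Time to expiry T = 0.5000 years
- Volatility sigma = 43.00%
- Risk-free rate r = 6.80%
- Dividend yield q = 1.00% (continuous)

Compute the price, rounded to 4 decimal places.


d1 = (ln(S/K) + (r - q + 0.5*sigma^2) * T) / (sigma * sqrt(T)) = 0.68580601
d2 = d1 - sigma * sqrt(T) = 0.38175009
exp(-rT) = 0.96657150; exp(-qT) = 0.99501248
P = K * exp(-rT) * N(-d2) - S_0 * exp(-qT) * N(-d1)
N(-d1) = 0.24641772; N(-d2) = 0.35132337
P = 21.4600 * 0.96657150 * 0.35132337 - 24.5200 * 0.99501248 * 0.24641772 = 1.2753

Answer: Price = 1.2753


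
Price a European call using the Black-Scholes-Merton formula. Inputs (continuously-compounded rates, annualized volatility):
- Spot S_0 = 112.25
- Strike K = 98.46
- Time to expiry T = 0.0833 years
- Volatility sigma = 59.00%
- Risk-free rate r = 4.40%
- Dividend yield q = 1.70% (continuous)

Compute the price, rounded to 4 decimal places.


Answer: Price = 16.1983

Derivation:
d1 = (ln(S/K) + (r - q + 0.5*sigma^2) * T) / (sigma * sqrt(T)) = 0.86811086
d2 = d1 - sigma * sqrt(T) = 0.69782660
exp(-rT) = 0.99634151; exp(-qT) = 0.99858490
C = S_0 * exp(-qT) * N(d1) - K * exp(-rT) * N(d2)
N(d1) = 0.80733318; N(d2) = 0.75735718
C = 112.2500 * 0.99858490 * 0.80733318 - 98.4600 * 0.99634151 * 0.75735718 = 16.1983


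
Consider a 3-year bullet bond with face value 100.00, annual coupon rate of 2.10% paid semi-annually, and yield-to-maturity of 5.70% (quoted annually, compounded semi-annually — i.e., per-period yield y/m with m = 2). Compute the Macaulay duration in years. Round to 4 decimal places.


Coupon per period c = face * coupon_rate / m = 1.050000
Periods per year m = 2; per-period yield y/m = 0.028500
Number of cashflows N = 6
Cashflows (t years, CF_t, discount factor 1/(1+y/m)^(m*t), PV):
  t = 0.5000: CF_t = 1.050000, DF = 0.972290, PV = 1.020904
  t = 1.0000: CF_t = 1.050000, DF = 0.945347, PV = 0.992615
  t = 1.5000: CF_t = 1.050000, DF = 0.919152, PV = 0.965109
  t = 2.0000: CF_t = 1.050000, DF = 0.893682, PV = 0.938366
  t = 2.5000: CF_t = 1.050000, DF = 0.868917, PV = 0.912363
  t = 3.0000: CF_t = 101.050000, DF = 0.844840, PV = 85.371034
Price P = sum_t PV_t = 90.200391
Macaulay numerator sum_t t * PV_t:
  t * PV_t at t = 0.5000: 0.510452
  t * PV_t at t = 1.0000: 0.992615
  t * PV_t at t = 1.5000: 1.447664
  t * PV_t at t = 2.0000: 1.876731
  t * PV_t at t = 2.5000: 2.280908
  t * PV_t at t = 3.0000: 256.113102
Macaulay duration D = (sum_t t * PV_t) / P = 263.221472 / 90.200391 = 2.918185

Answer: Macaulay duration = 2.9182 years


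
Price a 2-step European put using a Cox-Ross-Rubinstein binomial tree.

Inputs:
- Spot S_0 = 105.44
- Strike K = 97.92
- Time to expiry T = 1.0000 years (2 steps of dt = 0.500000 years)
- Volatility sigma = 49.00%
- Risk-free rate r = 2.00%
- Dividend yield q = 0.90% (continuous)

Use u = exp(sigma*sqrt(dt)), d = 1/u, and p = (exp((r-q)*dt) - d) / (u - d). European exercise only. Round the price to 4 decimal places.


dt = T/N = 0.500000
u = exp(sigma*sqrt(dt)) = 1.414084; d = 1/u = 0.707171
p = (exp((r-q)*dt) - d) / (u - d) = 0.422037
Discount per step: exp(-r*dt) = 0.990050
Stock lattice S(k, i) with i counting down-moves:
  k=0: S(0,0) = 105.4400
  k=1: S(1,0) = 149.1011; S(1,1) = 74.5641
  k=2: S(2,0) = 210.8415; S(2,1) = 105.4400; S(2,2) = 52.7296
Terminal payoffs V(N, i) = max(K - S_T, 0):
  V(2,0) = 0.000000; V(2,1) = 0.000000; V(2,2) = 45.190376
Backward induction: V(k, i) = exp(-r*dt) * [p * V(k+1, i) + (1-p) * V(k+1, i+1)].
  V(1,0) = exp(-r*dt) * [p*0.000000 + (1-p)*0.000000] = 0.000000
  V(1,1) = exp(-r*dt) * [p*0.000000 + (1-p)*45.190376] = 25.858463
  V(0,0) = exp(-r*dt) * [p*0.000000 + (1-p)*25.858463] = 14.796516

Answer: Price = V(0,0) = 14.7965


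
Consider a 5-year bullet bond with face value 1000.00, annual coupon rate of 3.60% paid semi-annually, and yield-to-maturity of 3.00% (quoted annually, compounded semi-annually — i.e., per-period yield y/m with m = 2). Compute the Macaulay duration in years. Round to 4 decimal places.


Coupon per period c = face * coupon_rate / m = 18.000000
Periods per year m = 2; per-period yield y/m = 0.015000
Number of cashflows N = 10
Cashflows (t years, CF_t, discount factor 1/(1+y/m)^(m*t), PV):
  t = 0.5000: CF_t = 18.000000, DF = 0.985222, PV = 17.733990
  t = 1.0000: CF_t = 18.000000, DF = 0.970662, PV = 17.471911
  t = 1.5000: CF_t = 18.000000, DF = 0.956317, PV = 17.213706
  t = 2.0000: CF_t = 18.000000, DF = 0.942184, PV = 16.959316
  t = 2.5000: CF_t = 18.000000, DF = 0.928260, PV = 16.708686
  t = 3.0000: CF_t = 18.000000, DF = 0.914542, PV = 16.461759
  t = 3.5000: CF_t = 18.000000, DF = 0.901027, PV = 16.218482
  t = 4.0000: CF_t = 18.000000, DF = 0.887711, PV = 15.978800
  t = 4.5000: CF_t = 18.000000, DF = 0.874592, PV = 15.742660
  t = 5.0000: CF_t = 1018.000000, DF = 0.861667, PV = 877.177242
Price P = sum_t PV_t = 1027.666554
Macaulay numerator sum_t t * PV_t:
  t * PV_t at t = 0.5000: 8.866995
  t * PV_t at t = 1.0000: 17.471911
  t * PV_t at t = 1.5000: 25.820559
  t * PV_t at t = 2.0000: 33.918632
  t * PV_t at t = 2.5000: 41.771715
  t * PV_t at t = 3.0000: 49.385278
  t * PV_t at t = 3.5000: 56.764688
  t * PV_t at t = 4.0000: 63.915201
  t * PV_t at t = 4.5000: 70.841971
  t * PV_t at t = 5.0000: 4385.886209
Macaulay duration D = (sum_t t * PV_t) / P = 4754.643160 / 1027.666554 = 4.626640

Answer: Macaulay duration = 4.6266 years


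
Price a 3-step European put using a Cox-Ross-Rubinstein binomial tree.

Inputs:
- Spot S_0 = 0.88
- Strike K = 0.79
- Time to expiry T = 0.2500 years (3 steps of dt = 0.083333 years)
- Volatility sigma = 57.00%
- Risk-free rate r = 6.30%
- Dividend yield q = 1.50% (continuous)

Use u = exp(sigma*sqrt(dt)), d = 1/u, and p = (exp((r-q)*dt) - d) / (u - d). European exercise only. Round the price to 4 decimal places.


Answer: Price = V(0,0) = 0.0538

Derivation:
dt = T/N = 0.083333
u = exp(sigma*sqrt(dt)) = 1.178856; d = 1/u = 0.848280
p = (exp((r-q)*dt) - d) / (u - d) = 0.471081
Discount per step: exp(-r*dt) = 0.994764
Stock lattice S(k, i) with i counting down-moves:
  k=0: S(0,0) = 0.8800
  k=1: S(1,0) = 1.0374; S(1,1) = 0.7465
  k=2: S(2,0) = 1.2229; S(2,1) = 0.8800; S(2,2) = 0.6332
  k=3: S(3,0) = 1.4417; S(3,1) = 1.0374; S(3,2) = 0.7465; S(3,3) = 0.5372
Terminal payoffs V(N, i) = max(K - S_T, 0):
  V(3,0) = 0.000000; V(3,1) = 0.000000; V(3,2) = 0.043514; V(3,3) = 0.252845
Backward induction: V(k, i) = exp(-r*dt) * [p * V(k+1, i) + (1-p) * V(k+1, i+1)].
  V(2,0) = exp(-r*dt) * [p*0.000000 + (1-p)*0.000000] = 0.000000
  V(2,1) = exp(-r*dt) * [p*0.000000 + (1-p)*0.043514] = 0.022895
  V(2,2) = exp(-r*dt) * [p*0.043514 + (1-p)*0.252845] = 0.153425
  V(1,0) = exp(-r*dt) * [p*0.000000 + (1-p)*0.022895] = 0.012046
  V(1,1) = exp(-r*dt) * [p*0.022895 + (1-p)*0.153425] = 0.091454
  V(0,0) = exp(-r*dt) * [p*0.012046 + (1-p)*0.091454] = 0.053763


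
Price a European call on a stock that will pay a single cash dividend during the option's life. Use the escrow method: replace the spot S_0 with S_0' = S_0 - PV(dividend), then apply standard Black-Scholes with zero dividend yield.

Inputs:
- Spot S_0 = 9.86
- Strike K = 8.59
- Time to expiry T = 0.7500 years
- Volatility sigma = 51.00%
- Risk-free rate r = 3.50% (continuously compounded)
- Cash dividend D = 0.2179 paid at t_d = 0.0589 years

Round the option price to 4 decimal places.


PV(D) = D * exp(-r * t_d) = 0.2179 * 0.99794062 = 0.21745126
S_0' = S_0 - PV(D) = 9.8600 - 0.21745126 = 9.64254874
d1 = (ln(S_0'/K) + (r + sigma^2/2)*T) / (sigma*sqrt(T)) = 0.54197167
d2 = d1 - sigma*sqrt(T) = 0.10029871
exp(-rT) = 0.97409154
N(d1) = 0.70608099; N(d2) = 0.53994641
C = S_0' * N(d1) - K * exp(-rT) * N(d2) = 9.64254874 * 0.70608099 - 8.5900 * 0.97409154 * 0.53994641 = 2.2904

Answer: Price = 2.2904


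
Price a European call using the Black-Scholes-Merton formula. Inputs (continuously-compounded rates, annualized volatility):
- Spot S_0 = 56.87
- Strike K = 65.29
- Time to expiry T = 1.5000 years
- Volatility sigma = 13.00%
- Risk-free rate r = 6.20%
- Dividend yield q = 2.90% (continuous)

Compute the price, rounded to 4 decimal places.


d1 = (ln(S/K) + (r - q + 0.5*sigma^2) * T) / (sigma * sqrt(T)) = -0.47668279
d2 = d1 - sigma * sqrt(T) = -0.63589962
exp(-rT) = 0.91119350; exp(-qT) = 0.95743255
C = S_0 * exp(-qT) * N(d1) - K * exp(-rT) * N(d2)
N(d1) = 0.31679401; N(d2) = 0.26242092
C = 56.8700 * 0.95743255 * 0.31679401 - 65.2900 * 0.91119350 * 0.26242092 = 1.6373

Answer: Price = 1.6373


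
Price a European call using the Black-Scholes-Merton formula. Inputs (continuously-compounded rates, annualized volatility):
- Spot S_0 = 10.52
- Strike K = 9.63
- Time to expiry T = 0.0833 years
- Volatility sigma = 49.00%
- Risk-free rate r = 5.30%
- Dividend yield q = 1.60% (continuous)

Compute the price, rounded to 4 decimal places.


Answer: Price = 1.1398

Derivation:
d1 = (ln(S/K) + (r - q + 0.5*sigma^2) * T) / (sigma * sqrt(T)) = 0.71754657
d2 = d1 - sigma * sqrt(T) = 0.57612405
exp(-rT) = 0.99559483; exp(-qT) = 0.99866809
C = S_0 * exp(-qT) * N(d1) - K * exp(-rT) * N(d2)
N(d1) = 0.76348154; N(d2) = 0.71773433
C = 10.5200 * 0.99866809 * 0.76348154 - 9.6300 * 0.99559483 * 0.71773433 = 1.1398


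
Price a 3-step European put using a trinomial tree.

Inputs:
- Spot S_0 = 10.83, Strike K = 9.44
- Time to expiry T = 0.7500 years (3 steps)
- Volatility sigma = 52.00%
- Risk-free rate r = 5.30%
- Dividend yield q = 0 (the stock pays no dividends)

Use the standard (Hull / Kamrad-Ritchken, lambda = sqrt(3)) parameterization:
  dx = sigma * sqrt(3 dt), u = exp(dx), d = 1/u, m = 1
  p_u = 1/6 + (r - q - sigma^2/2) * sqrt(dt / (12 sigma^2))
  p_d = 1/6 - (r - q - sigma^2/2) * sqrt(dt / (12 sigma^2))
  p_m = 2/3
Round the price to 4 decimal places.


dt = T/N = 0.250000; dx = sigma*sqrt(3*dt) = 0.450333
u = exp(dx) = 1.568835; d = 1/u = 0.637416
p_u = 0.143850, p_m = 0.666667, p_d = 0.189483
Discount per step: exp(-r*dt) = 0.986837
Stock lattice S(k, j) with j the centered position index:
  k=0: S(0,+0) = 10.8300
  k=1: S(1,-1) = 6.9032; S(1,+0) = 10.8300; S(1,+1) = 16.9905
  k=2: S(2,-2) = 4.4002; S(2,-1) = 6.9032; S(2,+0) = 10.8300; S(2,+1) = 16.9905; S(2,+2) = 26.6553
  k=3: S(3,-3) = 2.8048; S(3,-2) = 4.4002; S(3,-1) = 6.9032; S(3,+0) = 10.8300; S(3,+1) = 16.9905; S(3,+2) = 26.6553; S(3,+3) = 41.8177
Terminal payoffs V(N, j) = max(K - S_T, 0):
  V(3,-3) = 6.635233; V(3,-2) = 5.039784; V(3,-1) = 2.536788; V(3,+0) = 0.000000; V(3,+1) = 0.000000; V(3,+2) = 0.000000; V(3,+3) = 0.000000
Backward induction: V(k, j) = exp(-r*dt) * [p_u * V(k+1, j+1) + p_m * V(k+1, j) + p_d * V(k+1, j-1)]
  V(2,-2) = exp(-r*dt) * [p_u*2.536788 + p_m*5.039784 + p_d*6.635233] = 4.916461
  V(2,-1) = exp(-r*dt) * [p_u*0.000000 + p_m*2.536788 + p_d*5.039784] = 2.611316
  V(2,+0) = exp(-r*dt) * [p_u*0.000000 + p_m*0.000000 + p_d*2.536788] = 0.474351
  V(2,+1) = exp(-r*dt) * [p_u*0.000000 + p_m*0.000000 + p_d*0.000000] = 0.000000
  V(2,+2) = exp(-r*dt) * [p_u*0.000000 + p_m*0.000000 + p_d*0.000000] = 0.000000
  V(1,-1) = exp(-r*dt) * [p_u*0.474351 + p_m*2.611316 + p_d*4.916461] = 2.704624
  V(1,+0) = exp(-r*dt) * [p_u*0.000000 + p_m*0.474351 + p_d*2.611316] = 0.800359
  V(1,+1) = exp(-r*dt) * [p_u*0.000000 + p_m*0.000000 + p_d*0.474351] = 0.088699
  V(0,+0) = exp(-r*dt) * [p_u*0.088699 + p_m*0.800359 + p_d*2.704624] = 1.044876

Answer: Price = V(0,0) = 1.0449
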